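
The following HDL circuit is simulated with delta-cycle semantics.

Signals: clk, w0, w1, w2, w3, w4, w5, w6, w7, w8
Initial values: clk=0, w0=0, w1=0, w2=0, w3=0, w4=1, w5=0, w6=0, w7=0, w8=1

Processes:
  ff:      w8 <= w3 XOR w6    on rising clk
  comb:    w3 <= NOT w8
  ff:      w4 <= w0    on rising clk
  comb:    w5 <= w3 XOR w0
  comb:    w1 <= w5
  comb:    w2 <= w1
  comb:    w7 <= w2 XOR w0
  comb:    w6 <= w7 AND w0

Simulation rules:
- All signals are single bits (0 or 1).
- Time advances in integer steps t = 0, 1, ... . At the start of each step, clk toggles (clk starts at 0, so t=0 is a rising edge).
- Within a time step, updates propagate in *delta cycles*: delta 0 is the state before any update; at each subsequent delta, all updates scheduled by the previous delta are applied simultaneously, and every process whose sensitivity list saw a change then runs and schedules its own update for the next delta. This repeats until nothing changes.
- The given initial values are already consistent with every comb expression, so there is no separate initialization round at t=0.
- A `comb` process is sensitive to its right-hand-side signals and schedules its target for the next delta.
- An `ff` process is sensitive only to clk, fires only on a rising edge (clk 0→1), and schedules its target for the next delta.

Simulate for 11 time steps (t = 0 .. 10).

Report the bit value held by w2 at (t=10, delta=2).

t0.Δ0 w0=0 w3=0 clk=0 w6=0 w2=0 w1=0 w5=0 w8=1 w7=0 w4=1
t0.Δ1 w0=0 w3=0 clk=1 w6=0 w2=0 w1=0 w5=0 w8=1 w7=0 w4=1
t0.Δ2 w0=0 w3=0 clk=1 w6=0 w2=0 w1=0 w5=0 w8=0 w7=0 w4=0
t0.Δ3 w0=0 w3=1 clk=1 w6=0 w2=0 w1=0 w5=0 w8=0 w7=0 w4=0
t0.Δ4 w0=0 w3=1 clk=1 w6=0 w2=0 w1=0 w5=1 w8=0 w7=0 w4=0
t0.Δ5 w0=0 w3=1 clk=1 w6=0 w2=0 w1=1 w5=1 w8=0 w7=0 w4=0
t0.Δ6 w0=0 w3=1 clk=1 w6=0 w2=1 w1=1 w5=1 w8=0 w7=0 w4=0
t0.Δ7 w0=0 w3=1 clk=1 w6=0 w2=1 w1=1 w5=1 w8=0 w7=1 w4=0
t1.Δ0 w0=0 w3=1 clk=1 w6=0 w2=1 w1=1 w5=1 w8=0 w7=1 w4=0
t1.Δ1 w0=0 w3=1 clk=0 w6=0 w2=1 w1=1 w5=1 w8=0 w7=1 w4=0
t2.Δ0 w0=0 w3=1 clk=0 w6=0 w2=1 w1=1 w5=1 w8=0 w7=1 w4=0
t2.Δ1 w0=0 w3=1 clk=1 w6=0 w2=1 w1=1 w5=1 w8=0 w7=1 w4=0
t2.Δ2 w0=0 w3=1 clk=1 w6=0 w2=1 w1=1 w5=1 w8=1 w7=1 w4=0
t2.Δ3 w0=0 w3=0 clk=1 w6=0 w2=1 w1=1 w5=1 w8=1 w7=1 w4=0
t2.Δ4 w0=0 w3=0 clk=1 w6=0 w2=1 w1=1 w5=0 w8=1 w7=1 w4=0
t2.Δ5 w0=0 w3=0 clk=1 w6=0 w2=1 w1=0 w5=0 w8=1 w7=1 w4=0
t2.Δ6 w0=0 w3=0 clk=1 w6=0 w2=0 w1=0 w5=0 w8=1 w7=1 w4=0
t2.Δ7 w0=0 w3=0 clk=1 w6=0 w2=0 w1=0 w5=0 w8=1 w7=0 w4=0
t3.Δ0 w0=0 w3=0 clk=1 w6=0 w2=0 w1=0 w5=0 w8=1 w7=0 w4=0
t3.Δ1 w0=0 w3=0 clk=0 w6=0 w2=0 w1=0 w5=0 w8=1 w7=0 w4=0
t4.Δ0 w0=0 w3=0 clk=0 w6=0 w2=0 w1=0 w5=0 w8=1 w7=0 w4=0
t4.Δ1 w0=0 w3=0 clk=1 w6=0 w2=0 w1=0 w5=0 w8=1 w7=0 w4=0
t4.Δ2 w0=0 w3=0 clk=1 w6=0 w2=0 w1=0 w5=0 w8=0 w7=0 w4=0
t4.Δ3 w0=0 w3=1 clk=1 w6=0 w2=0 w1=0 w5=0 w8=0 w7=0 w4=0
t4.Δ4 w0=0 w3=1 clk=1 w6=0 w2=0 w1=0 w5=1 w8=0 w7=0 w4=0
t4.Δ5 w0=0 w3=1 clk=1 w6=0 w2=0 w1=1 w5=1 w8=0 w7=0 w4=0
t4.Δ6 w0=0 w3=1 clk=1 w6=0 w2=1 w1=1 w5=1 w8=0 w7=0 w4=0
t4.Δ7 w0=0 w3=1 clk=1 w6=0 w2=1 w1=1 w5=1 w8=0 w7=1 w4=0
t5.Δ0 w0=0 w3=1 clk=1 w6=0 w2=1 w1=1 w5=1 w8=0 w7=1 w4=0
t5.Δ1 w0=0 w3=1 clk=0 w6=0 w2=1 w1=1 w5=1 w8=0 w7=1 w4=0
t6.Δ0 w0=0 w3=1 clk=0 w6=0 w2=1 w1=1 w5=1 w8=0 w7=1 w4=0
t6.Δ1 w0=0 w3=1 clk=1 w6=0 w2=1 w1=1 w5=1 w8=0 w7=1 w4=0
t6.Δ2 w0=0 w3=1 clk=1 w6=0 w2=1 w1=1 w5=1 w8=1 w7=1 w4=0
t6.Δ3 w0=0 w3=0 clk=1 w6=0 w2=1 w1=1 w5=1 w8=1 w7=1 w4=0
t6.Δ4 w0=0 w3=0 clk=1 w6=0 w2=1 w1=1 w5=0 w8=1 w7=1 w4=0
t6.Δ5 w0=0 w3=0 clk=1 w6=0 w2=1 w1=0 w5=0 w8=1 w7=1 w4=0
t6.Δ6 w0=0 w3=0 clk=1 w6=0 w2=0 w1=0 w5=0 w8=1 w7=1 w4=0
t6.Δ7 w0=0 w3=0 clk=1 w6=0 w2=0 w1=0 w5=0 w8=1 w7=0 w4=0
t7.Δ0 w0=0 w3=0 clk=1 w6=0 w2=0 w1=0 w5=0 w8=1 w7=0 w4=0
t7.Δ1 w0=0 w3=0 clk=0 w6=0 w2=0 w1=0 w5=0 w8=1 w7=0 w4=0
t8.Δ0 w0=0 w3=0 clk=0 w6=0 w2=0 w1=0 w5=0 w8=1 w7=0 w4=0
t8.Δ1 w0=0 w3=0 clk=1 w6=0 w2=0 w1=0 w5=0 w8=1 w7=0 w4=0
t8.Δ2 w0=0 w3=0 clk=1 w6=0 w2=0 w1=0 w5=0 w8=0 w7=0 w4=0
t8.Δ3 w0=0 w3=1 clk=1 w6=0 w2=0 w1=0 w5=0 w8=0 w7=0 w4=0
t8.Δ4 w0=0 w3=1 clk=1 w6=0 w2=0 w1=0 w5=1 w8=0 w7=0 w4=0
t8.Δ5 w0=0 w3=1 clk=1 w6=0 w2=0 w1=1 w5=1 w8=0 w7=0 w4=0
t8.Δ6 w0=0 w3=1 clk=1 w6=0 w2=1 w1=1 w5=1 w8=0 w7=0 w4=0
t8.Δ7 w0=0 w3=1 clk=1 w6=0 w2=1 w1=1 w5=1 w8=0 w7=1 w4=0
t9.Δ0 w0=0 w3=1 clk=1 w6=0 w2=1 w1=1 w5=1 w8=0 w7=1 w4=0
t9.Δ1 w0=0 w3=1 clk=0 w6=0 w2=1 w1=1 w5=1 w8=0 w7=1 w4=0
t10.Δ0 w0=0 w3=1 clk=0 w6=0 w2=1 w1=1 w5=1 w8=0 w7=1 w4=0
t10.Δ1 w0=0 w3=1 clk=1 w6=0 w2=1 w1=1 w5=1 w8=0 w7=1 w4=0
t10.Δ2 w0=0 w3=1 clk=1 w6=0 w2=1 w1=1 w5=1 w8=1 w7=1 w4=0
t10.Δ3 w0=0 w3=0 clk=1 w6=0 w2=1 w1=1 w5=1 w8=1 w7=1 w4=0
t10.Δ4 w0=0 w3=0 clk=1 w6=0 w2=1 w1=1 w5=0 w8=1 w7=1 w4=0
t10.Δ5 w0=0 w3=0 clk=1 w6=0 w2=1 w1=0 w5=0 w8=1 w7=1 w4=0
t10.Δ6 w0=0 w3=0 clk=1 w6=0 w2=0 w1=0 w5=0 w8=1 w7=1 w4=0
t10.Δ7 w0=0 w3=0 clk=1 w6=0 w2=0 w1=0 w5=0 w8=1 w7=0 w4=0

1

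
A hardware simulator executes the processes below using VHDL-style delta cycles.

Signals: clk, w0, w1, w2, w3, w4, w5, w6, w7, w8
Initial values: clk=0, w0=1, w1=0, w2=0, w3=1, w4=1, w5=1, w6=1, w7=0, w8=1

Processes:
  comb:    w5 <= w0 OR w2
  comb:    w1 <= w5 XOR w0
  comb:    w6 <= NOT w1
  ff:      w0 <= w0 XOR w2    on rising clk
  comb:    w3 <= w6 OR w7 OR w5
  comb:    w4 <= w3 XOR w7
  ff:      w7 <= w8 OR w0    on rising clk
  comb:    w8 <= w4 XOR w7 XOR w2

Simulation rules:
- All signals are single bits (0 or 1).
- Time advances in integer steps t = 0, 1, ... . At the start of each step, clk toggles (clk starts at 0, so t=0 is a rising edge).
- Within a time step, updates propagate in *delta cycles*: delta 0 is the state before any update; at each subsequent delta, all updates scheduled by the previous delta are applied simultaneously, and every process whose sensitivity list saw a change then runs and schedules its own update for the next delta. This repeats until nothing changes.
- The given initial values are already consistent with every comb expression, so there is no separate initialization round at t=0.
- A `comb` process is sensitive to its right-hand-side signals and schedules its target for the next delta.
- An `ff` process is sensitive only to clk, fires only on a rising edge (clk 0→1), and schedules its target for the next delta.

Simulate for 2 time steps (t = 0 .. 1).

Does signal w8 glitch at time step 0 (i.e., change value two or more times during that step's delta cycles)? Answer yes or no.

yes

t0.Δ0 w2=0 w0=1 clk=0 w8=1 w1=0 w7=0 w3=1 w4=1 w6=1 w5=1
t0.Δ1 w2=0 w0=1 clk=1 w8=1 w1=0 w7=0 w3=1 w4=1 w6=1 w5=1
t0.Δ2 w2=0 w0=1 clk=1 w8=1 w1=0 w7=1 w3=1 w4=1 w6=1 w5=1
t0.Δ3 w2=0 w0=1 clk=1 w8=0 w1=0 w7=1 w3=1 w4=0 w6=1 w5=1
t0.Δ4 w2=0 w0=1 clk=1 w8=1 w1=0 w7=1 w3=1 w4=0 w6=1 w5=1
t1.Δ0 w2=0 w0=1 clk=1 w8=1 w1=0 w7=1 w3=1 w4=0 w6=1 w5=1
t1.Δ1 w2=0 w0=1 clk=0 w8=1 w1=0 w7=1 w3=1 w4=0 w6=1 w5=1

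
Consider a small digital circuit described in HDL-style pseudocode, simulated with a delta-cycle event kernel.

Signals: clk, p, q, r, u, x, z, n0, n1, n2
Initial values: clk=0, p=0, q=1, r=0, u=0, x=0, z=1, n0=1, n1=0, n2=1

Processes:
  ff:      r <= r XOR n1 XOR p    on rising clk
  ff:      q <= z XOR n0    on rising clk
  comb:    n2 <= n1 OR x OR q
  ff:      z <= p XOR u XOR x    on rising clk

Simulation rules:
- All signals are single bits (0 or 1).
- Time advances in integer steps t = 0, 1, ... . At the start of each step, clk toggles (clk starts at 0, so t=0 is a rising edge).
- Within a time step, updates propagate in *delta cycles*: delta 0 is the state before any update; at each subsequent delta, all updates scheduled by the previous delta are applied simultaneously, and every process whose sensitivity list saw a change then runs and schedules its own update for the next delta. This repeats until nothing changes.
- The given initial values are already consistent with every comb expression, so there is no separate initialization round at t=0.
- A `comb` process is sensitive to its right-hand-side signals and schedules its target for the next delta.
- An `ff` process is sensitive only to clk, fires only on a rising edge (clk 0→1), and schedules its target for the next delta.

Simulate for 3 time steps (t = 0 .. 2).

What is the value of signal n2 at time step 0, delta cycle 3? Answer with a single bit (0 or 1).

t0.Δ0 z=1 n1=0 r=0 q=1 n0=1 x=0 n2=1 p=0 clk=0 u=0
t0.Δ1 z=1 n1=0 r=0 q=1 n0=1 x=0 n2=1 p=0 clk=1 u=0
t0.Δ2 z=0 n1=0 r=0 q=0 n0=1 x=0 n2=1 p=0 clk=1 u=0
t0.Δ3 z=0 n1=0 r=0 q=0 n0=1 x=0 n2=0 p=0 clk=1 u=0
t1.Δ0 z=0 n1=0 r=0 q=0 n0=1 x=0 n2=0 p=0 clk=1 u=0
t1.Δ1 z=0 n1=0 r=0 q=0 n0=1 x=0 n2=0 p=0 clk=0 u=0
t2.Δ0 z=0 n1=0 r=0 q=0 n0=1 x=0 n2=0 p=0 clk=0 u=0
t2.Δ1 z=0 n1=0 r=0 q=0 n0=1 x=0 n2=0 p=0 clk=1 u=0
t2.Δ2 z=0 n1=0 r=0 q=1 n0=1 x=0 n2=0 p=0 clk=1 u=0
t2.Δ3 z=0 n1=0 r=0 q=1 n0=1 x=0 n2=1 p=0 clk=1 u=0

0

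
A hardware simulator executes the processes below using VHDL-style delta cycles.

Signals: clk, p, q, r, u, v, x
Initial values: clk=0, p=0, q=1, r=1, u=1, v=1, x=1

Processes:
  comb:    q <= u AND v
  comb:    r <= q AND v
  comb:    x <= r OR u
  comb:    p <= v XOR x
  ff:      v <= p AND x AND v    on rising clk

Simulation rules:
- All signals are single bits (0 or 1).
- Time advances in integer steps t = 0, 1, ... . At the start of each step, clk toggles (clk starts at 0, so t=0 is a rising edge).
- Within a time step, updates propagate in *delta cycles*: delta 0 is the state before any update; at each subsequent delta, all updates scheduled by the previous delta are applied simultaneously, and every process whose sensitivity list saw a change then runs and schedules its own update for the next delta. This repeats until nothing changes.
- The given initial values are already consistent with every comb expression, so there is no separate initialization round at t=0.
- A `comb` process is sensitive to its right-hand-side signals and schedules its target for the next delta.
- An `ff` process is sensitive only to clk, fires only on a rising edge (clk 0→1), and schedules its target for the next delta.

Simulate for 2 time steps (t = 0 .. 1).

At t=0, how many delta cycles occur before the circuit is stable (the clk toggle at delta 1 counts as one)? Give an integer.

[bits: q,x,u,v,r,p,clk]
t=0: Δ0=1111100 Δ1=1111101 Δ2=1110101 Δ3=0110011 | 3Δ
t=1: Δ0=0110011 Δ1=0110010 | 1Δ

3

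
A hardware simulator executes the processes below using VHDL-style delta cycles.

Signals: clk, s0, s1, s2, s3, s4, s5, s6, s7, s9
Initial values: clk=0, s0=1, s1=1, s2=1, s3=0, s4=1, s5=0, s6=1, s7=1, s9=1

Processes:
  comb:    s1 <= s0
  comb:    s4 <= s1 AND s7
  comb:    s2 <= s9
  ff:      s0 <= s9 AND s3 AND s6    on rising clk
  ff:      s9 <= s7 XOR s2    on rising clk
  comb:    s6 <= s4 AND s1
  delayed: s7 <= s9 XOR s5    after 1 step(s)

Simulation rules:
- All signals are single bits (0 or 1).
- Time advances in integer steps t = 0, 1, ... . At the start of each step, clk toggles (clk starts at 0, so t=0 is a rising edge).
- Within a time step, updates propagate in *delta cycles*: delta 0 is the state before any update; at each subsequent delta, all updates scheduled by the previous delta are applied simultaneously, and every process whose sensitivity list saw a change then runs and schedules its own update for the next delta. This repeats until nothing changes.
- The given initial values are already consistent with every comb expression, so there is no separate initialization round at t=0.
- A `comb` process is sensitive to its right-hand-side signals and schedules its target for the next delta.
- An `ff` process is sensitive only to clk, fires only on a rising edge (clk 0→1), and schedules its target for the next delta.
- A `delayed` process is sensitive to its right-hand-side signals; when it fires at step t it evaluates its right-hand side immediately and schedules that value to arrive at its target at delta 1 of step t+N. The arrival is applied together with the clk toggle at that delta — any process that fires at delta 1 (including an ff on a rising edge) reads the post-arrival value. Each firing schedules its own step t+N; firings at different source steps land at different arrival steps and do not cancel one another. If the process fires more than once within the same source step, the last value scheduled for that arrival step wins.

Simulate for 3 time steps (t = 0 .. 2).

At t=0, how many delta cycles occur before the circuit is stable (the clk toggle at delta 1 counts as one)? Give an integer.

4

[bits: s6,s0,s7,s3,s9,s4,s1,s2,s5,clk]
t=0: Δ0=1110111100 Δ1=1110111101 Δ2=1010011101 Δ3=1010010001 Δ4=0010000001 | 4Δ
t=1: Δ0=0010000001 Δ1=0000000000 | 1Δ
t=2: Δ0=0000000000 Δ1=0000000001 | 1Δ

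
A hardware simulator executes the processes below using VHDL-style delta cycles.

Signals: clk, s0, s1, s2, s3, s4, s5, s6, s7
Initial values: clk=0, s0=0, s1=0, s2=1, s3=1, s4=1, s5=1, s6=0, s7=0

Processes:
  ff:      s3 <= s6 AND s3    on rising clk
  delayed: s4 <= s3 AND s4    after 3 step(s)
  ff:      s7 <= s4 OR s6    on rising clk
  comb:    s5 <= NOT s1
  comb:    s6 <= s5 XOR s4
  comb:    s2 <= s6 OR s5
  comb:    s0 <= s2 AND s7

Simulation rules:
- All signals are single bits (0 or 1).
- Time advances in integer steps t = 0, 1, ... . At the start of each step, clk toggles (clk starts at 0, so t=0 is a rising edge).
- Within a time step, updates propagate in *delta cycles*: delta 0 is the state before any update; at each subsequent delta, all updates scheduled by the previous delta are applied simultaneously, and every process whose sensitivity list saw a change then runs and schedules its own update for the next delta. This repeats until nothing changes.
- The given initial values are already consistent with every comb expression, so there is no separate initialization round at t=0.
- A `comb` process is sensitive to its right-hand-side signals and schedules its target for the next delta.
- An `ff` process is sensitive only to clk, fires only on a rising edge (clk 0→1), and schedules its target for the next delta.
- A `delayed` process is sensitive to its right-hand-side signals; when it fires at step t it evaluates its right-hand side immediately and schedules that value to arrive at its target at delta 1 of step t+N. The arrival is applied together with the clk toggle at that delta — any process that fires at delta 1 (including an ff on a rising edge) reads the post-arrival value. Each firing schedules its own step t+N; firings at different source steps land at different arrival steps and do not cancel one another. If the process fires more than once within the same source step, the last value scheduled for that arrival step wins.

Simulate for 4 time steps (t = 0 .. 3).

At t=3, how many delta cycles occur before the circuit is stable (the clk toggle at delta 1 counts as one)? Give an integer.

[bits: s5,s6,clk,s2,s4,s1,s0,s7,s3]
t=0: Δ0=100110001 Δ1=101110001 Δ2=101110010 Δ3=101110110 | 3Δ
t=1: Δ0=101110110 Δ1=100110110 | 1Δ
t=2: Δ0=100110110 Δ1=101110110 | 1Δ
t=3: Δ0=101110110 Δ1=100100110 Δ2=110100110 | 2Δ

2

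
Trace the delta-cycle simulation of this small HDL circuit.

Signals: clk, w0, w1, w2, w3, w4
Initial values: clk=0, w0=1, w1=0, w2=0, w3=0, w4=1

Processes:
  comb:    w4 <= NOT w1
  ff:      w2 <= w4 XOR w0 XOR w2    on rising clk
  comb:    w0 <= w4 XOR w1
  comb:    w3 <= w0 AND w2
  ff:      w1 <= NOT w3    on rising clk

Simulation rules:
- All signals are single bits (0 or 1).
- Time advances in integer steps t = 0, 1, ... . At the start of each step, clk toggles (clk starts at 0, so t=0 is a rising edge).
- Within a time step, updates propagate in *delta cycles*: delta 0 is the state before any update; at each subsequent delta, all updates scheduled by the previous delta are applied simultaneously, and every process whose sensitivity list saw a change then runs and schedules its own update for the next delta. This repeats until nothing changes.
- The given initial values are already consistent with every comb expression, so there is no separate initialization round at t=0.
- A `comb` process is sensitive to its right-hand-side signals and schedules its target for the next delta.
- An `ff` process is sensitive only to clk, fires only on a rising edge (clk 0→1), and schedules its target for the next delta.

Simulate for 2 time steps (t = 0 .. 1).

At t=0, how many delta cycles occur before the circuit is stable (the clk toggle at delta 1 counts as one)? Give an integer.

t0.Δ0 w3=0 w4=1 w2=0 w1=0 clk=0 w0=1
t0.Δ1 w3=0 w4=1 w2=0 w1=0 clk=1 w0=1
t0.Δ2 w3=0 w4=1 w2=0 w1=1 clk=1 w0=1
t0.Δ3 w3=0 w4=0 w2=0 w1=1 clk=1 w0=0
t0.Δ4 w3=0 w4=0 w2=0 w1=1 clk=1 w0=1
t1.Δ0 w3=0 w4=0 w2=0 w1=1 clk=1 w0=1
t1.Δ1 w3=0 w4=0 w2=0 w1=1 clk=0 w0=1

4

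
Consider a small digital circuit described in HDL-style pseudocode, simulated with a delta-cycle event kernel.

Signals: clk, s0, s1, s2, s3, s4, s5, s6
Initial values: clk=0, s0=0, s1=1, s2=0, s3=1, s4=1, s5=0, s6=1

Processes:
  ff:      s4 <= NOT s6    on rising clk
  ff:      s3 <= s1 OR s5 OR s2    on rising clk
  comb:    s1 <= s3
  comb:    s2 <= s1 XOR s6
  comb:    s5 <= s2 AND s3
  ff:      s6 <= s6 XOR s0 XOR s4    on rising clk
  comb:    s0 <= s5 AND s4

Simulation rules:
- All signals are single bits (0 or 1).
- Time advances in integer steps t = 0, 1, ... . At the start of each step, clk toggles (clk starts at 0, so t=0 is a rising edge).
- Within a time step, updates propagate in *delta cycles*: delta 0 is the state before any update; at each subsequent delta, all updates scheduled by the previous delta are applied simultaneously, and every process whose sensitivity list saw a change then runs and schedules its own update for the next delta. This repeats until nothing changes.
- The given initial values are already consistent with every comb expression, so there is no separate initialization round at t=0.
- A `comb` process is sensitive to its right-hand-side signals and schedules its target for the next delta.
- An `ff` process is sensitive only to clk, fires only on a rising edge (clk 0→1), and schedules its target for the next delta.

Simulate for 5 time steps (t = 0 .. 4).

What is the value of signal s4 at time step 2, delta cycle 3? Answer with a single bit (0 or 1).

1

[bits: s4,s6,s1,s0,s3,s5,s2,clk]
t=0: Δ0=11101000 Δ1=11101001 Δ2=00101001 Δ3=00101011 Δ4=00101111 | 4Δ
t=1: Δ0=00101111 Δ1=00101110 | 1Δ
t=2: Δ0=00101110 Δ1=00101111 Δ2=10101111 Δ3=10111111 | 3Δ
t=3: Δ0=10111111 Δ1=10111110 | 1Δ
t=4: Δ0=10111110 Δ1=10111111 | 1Δ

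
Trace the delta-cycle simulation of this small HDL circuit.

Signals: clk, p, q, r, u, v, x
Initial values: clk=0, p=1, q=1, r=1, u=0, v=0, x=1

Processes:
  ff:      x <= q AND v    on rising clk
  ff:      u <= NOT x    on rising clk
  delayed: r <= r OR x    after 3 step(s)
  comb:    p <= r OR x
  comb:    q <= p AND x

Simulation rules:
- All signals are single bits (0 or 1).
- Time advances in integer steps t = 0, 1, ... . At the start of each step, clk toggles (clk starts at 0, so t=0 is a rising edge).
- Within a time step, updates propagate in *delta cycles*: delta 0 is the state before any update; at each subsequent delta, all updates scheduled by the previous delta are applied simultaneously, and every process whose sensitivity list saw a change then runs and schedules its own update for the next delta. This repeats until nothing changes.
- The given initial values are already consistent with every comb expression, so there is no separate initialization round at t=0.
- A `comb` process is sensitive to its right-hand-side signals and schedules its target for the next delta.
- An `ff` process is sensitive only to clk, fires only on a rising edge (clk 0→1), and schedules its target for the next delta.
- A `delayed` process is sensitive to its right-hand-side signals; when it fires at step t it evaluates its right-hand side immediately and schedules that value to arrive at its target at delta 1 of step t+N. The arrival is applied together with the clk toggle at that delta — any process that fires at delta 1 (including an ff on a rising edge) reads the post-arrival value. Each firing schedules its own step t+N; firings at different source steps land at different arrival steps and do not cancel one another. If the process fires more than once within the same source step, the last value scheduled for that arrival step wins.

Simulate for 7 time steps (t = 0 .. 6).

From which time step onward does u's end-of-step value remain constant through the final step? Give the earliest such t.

t=0 Δ0: x=1 p=1 clk=0 v=0 r=1 u=0 q=1
  Δ1: clk:0→1
  Δ2: x:1→0
  Δ3: q:1→0
  (3Δ to stable)
t=1 Δ0: x=0 p=1 clk=1 v=0 r=1 u=0 q=0
  Δ1: clk:1→0
  (1Δ to stable)
t=2 Δ0: x=0 p=1 clk=0 v=0 r=1 u=0 q=0
  Δ1: clk:0→1
  Δ2: u:0→1
  (2Δ to stable)
t=3 Δ0: x=0 p=1 clk=1 v=0 r=1 u=1 q=0
  Δ1: clk:1→0
  (1Δ to stable)
t=4 Δ0: x=0 p=1 clk=0 v=0 r=1 u=1 q=0
  Δ1: clk:0→1
  (1Δ to stable)
t=5 Δ0: x=0 p=1 clk=1 v=0 r=1 u=1 q=0
  Δ1: clk:1→0
  (1Δ to stable)
t=6 Δ0: x=0 p=1 clk=0 v=0 r=1 u=1 q=0
  Δ1: clk:0→1
  (1Δ to stable)

2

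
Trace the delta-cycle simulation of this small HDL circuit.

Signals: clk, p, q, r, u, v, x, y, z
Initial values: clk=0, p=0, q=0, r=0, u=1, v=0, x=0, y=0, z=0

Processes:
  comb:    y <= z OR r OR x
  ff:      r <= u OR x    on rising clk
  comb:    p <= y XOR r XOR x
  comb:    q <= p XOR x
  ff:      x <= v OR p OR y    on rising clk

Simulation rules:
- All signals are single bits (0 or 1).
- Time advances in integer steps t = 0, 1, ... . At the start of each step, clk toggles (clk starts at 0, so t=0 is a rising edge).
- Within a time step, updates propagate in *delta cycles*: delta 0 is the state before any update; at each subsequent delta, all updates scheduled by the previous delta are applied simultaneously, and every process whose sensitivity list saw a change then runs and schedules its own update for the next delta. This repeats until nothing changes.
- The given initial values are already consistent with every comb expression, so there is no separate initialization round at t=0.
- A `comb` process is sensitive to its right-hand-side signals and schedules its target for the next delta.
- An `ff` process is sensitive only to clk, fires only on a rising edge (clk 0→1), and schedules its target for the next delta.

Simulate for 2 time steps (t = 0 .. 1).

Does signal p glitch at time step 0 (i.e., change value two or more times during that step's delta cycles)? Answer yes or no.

t0.Δ0 clk=0 q=0 x=0 z=0 r=0 p=0 v=0 y=0 u=1
t0.Δ1 clk=1 q=0 x=0 z=0 r=0 p=0 v=0 y=0 u=1
t0.Δ2 clk=1 q=0 x=0 z=0 r=1 p=0 v=0 y=0 u=1
t0.Δ3 clk=1 q=0 x=0 z=0 r=1 p=1 v=0 y=1 u=1
t0.Δ4 clk=1 q=1 x=0 z=0 r=1 p=0 v=0 y=1 u=1
t0.Δ5 clk=1 q=0 x=0 z=0 r=1 p=0 v=0 y=1 u=1
t1.Δ0 clk=1 q=0 x=0 z=0 r=1 p=0 v=0 y=1 u=1
t1.Δ1 clk=0 q=0 x=0 z=0 r=1 p=0 v=0 y=1 u=1

yes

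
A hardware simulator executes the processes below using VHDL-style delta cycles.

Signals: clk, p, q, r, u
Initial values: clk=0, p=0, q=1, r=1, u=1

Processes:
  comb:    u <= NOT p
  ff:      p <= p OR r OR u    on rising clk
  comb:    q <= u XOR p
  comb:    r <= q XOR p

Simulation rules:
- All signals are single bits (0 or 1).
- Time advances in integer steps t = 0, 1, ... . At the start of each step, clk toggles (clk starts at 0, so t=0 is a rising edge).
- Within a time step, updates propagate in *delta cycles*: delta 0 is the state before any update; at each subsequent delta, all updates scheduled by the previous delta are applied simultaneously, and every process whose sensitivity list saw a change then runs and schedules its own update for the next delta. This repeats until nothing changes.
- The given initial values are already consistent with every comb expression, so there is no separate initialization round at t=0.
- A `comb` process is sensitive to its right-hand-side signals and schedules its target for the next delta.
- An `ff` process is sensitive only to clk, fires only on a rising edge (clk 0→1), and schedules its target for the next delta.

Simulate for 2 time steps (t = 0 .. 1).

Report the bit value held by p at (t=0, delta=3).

1

t0.Δ0 clk=0 u=1 p=0 q=1 r=1
t0.Δ1 clk=1 u=1 p=0 q=1 r=1
t0.Δ2 clk=1 u=1 p=1 q=1 r=1
t0.Δ3 clk=1 u=0 p=1 q=0 r=0
t0.Δ4 clk=1 u=0 p=1 q=1 r=1
t0.Δ5 clk=1 u=0 p=1 q=1 r=0
t1.Δ0 clk=1 u=0 p=1 q=1 r=0
t1.Δ1 clk=0 u=0 p=1 q=1 r=0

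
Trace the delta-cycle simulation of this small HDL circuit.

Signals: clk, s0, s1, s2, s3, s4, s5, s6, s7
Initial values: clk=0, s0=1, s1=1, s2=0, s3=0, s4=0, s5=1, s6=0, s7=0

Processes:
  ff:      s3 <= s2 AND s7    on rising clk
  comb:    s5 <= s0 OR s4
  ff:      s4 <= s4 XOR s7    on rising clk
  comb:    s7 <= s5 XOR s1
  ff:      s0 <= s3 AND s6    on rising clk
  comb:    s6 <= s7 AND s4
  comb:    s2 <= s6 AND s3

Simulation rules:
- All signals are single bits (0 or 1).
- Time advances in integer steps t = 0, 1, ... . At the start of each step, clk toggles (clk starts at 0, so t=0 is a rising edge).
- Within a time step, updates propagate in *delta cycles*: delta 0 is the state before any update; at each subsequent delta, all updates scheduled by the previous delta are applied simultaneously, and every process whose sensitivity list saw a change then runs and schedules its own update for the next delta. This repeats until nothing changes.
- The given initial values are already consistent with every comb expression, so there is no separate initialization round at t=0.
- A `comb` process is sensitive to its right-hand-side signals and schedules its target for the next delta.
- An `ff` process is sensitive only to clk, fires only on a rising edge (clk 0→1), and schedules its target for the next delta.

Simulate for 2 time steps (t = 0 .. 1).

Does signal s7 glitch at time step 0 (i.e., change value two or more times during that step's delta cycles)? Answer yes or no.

t=0 Δ0: s7=0 s4=0 s2=0 clk=0 s6=0 s3=0 s0=1 s1=1 s5=1
  Δ1: clk:0→1
  Δ2: s0:1→0
  Δ3: s5:1→0
  Δ4: s7:0→1
  (4Δ to stable)
t=1 Δ0: s7=1 s4=0 s2=0 clk=1 s6=0 s3=0 s0=0 s1=1 s5=0
  Δ1: clk:1→0
  (1Δ to stable)

no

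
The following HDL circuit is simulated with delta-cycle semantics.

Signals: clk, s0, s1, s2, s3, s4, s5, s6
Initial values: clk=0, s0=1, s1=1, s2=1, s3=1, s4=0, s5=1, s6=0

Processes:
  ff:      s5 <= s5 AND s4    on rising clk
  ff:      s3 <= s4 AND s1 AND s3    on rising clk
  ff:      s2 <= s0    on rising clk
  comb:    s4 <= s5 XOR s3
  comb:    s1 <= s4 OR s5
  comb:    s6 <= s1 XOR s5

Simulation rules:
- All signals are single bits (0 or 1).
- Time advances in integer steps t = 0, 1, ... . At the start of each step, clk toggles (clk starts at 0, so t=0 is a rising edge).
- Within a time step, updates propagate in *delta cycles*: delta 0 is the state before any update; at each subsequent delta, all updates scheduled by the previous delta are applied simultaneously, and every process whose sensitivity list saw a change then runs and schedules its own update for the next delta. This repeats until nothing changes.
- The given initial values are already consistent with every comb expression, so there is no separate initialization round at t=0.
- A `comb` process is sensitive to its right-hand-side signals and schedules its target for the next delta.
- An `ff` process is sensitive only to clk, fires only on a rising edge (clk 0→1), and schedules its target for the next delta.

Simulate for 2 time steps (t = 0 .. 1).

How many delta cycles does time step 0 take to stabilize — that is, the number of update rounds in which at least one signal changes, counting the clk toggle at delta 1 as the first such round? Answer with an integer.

4

t=0 Δ0: s1=1 clk=0 s4=0 s0=1 s6=0 s3=1 s5=1 s2=1
  Δ1: clk:0→1
  Δ2: s3:1→0, s5:1→0
  Δ3: s1:1→0, s6:0→1
  Δ4: s6:1→0
  (4Δ to stable)
t=1 Δ0: s1=0 clk=1 s4=0 s0=1 s6=0 s3=0 s5=0 s2=1
  Δ1: clk:1→0
  (1Δ to stable)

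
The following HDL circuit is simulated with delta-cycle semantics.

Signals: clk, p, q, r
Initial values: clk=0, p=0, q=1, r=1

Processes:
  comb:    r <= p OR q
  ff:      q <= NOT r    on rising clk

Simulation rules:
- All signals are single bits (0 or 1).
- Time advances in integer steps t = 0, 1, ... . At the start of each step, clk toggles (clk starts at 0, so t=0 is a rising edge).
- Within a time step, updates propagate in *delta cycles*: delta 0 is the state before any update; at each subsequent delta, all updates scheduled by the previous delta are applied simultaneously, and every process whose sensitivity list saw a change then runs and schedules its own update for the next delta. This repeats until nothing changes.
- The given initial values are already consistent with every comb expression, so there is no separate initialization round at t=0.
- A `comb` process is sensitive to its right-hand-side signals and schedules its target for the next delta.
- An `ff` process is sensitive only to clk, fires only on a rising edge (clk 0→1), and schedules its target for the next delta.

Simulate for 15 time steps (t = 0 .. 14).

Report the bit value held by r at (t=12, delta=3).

0

[bits: q,clk,r,p]
t=0: Δ0=1010 Δ1=1110 Δ2=0110 Δ3=0100 | 3Δ
t=1: Δ0=0100 Δ1=0000 | 1Δ
t=2: Δ0=0000 Δ1=0100 Δ2=1100 Δ3=1110 | 3Δ
t=3: Δ0=1110 Δ1=1010 | 1Δ
t=4: Δ0=1010 Δ1=1110 Δ2=0110 Δ3=0100 | 3Δ
t=5: Δ0=0100 Δ1=0000 | 1Δ
t=6: Δ0=0000 Δ1=0100 Δ2=1100 Δ3=1110 | 3Δ
t=7: Δ0=1110 Δ1=1010 | 1Δ
t=8: Δ0=1010 Δ1=1110 Δ2=0110 Δ3=0100 | 3Δ
t=9: Δ0=0100 Δ1=0000 | 1Δ
t=10: Δ0=0000 Δ1=0100 Δ2=1100 Δ3=1110 | 3Δ
t=11: Δ0=1110 Δ1=1010 | 1Δ
t=12: Δ0=1010 Δ1=1110 Δ2=0110 Δ3=0100 | 3Δ
t=13: Δ0=0100 Δ1=0000 | 1Δ
t=14: Δ0=0000 Δ1=0100 Δ2=1100 Δ3=1110 | 3Δ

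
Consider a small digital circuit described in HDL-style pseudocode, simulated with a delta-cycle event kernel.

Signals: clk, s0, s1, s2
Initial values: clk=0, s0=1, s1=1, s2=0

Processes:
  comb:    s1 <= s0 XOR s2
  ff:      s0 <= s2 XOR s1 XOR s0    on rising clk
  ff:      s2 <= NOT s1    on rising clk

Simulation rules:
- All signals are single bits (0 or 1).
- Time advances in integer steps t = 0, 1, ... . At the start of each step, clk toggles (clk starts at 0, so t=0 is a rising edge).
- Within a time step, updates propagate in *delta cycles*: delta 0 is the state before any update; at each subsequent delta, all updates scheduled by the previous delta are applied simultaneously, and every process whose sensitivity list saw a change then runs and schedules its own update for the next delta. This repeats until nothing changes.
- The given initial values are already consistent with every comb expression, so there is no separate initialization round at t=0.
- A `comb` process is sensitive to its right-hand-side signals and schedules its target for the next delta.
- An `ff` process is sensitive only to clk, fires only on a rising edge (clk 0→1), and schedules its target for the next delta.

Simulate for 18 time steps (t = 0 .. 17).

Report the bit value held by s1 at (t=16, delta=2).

t0.Δ0 clk=0 s1=1 s2=0 s0=1
t0.Δ1 clk=1 s1=1 s2=0 s0=1
t0.Δ2 clk=1 s1=1 s2=0 s0=0
t0.Δ3 clk=1 s1=0 s2=0 s0=0
t1.Δ0 clk=1 s1=0 s2=0 s0=0
t1.Δ1 clk=0 s1=0 s2=0 s0=0
t2.Δ0 clk=0 s1=0 s2=0 s0=0
t2.Δ1 clk=1 s1=0 s2=0 s0=0
t2.Δ2 clk=1 s1=0 s2=1 s0=0
t2.Δ3 clk=1 s1=1 s2=1 s0=0
t3.Δ0 clk=1 s1=1 s2=1 s0=0
t3.Δ1 clk=0 s1=1 s2=1 s0=0
t4.Δ0 clk=0 s1=1 s2=1 s0=0
t4.Δ1 clk=1 s1=1 s2=1 s0=0
t4.Δ2 clk=1 s1=1 s2=0 s0=0
t4.Δ3 clk=1 s1=0 s2=0 s0=0
t5.Δ0 clk=1 s1=0 s2=0 s0=0
t5.Δ1 clk=0 s1=0 s2=0 s0=0
t6.Δ0 clk=0 s1=0 s2=0 s0=0
t6.Δ1 clk=1 s1=0 s2=0 s0=0
t6.Δ2 clk=1 s1=0 s2=1 s0=0
t6.Δ3 clk=1 s1=1 s2=1 s0=0
t7.Δ0 clk=1 s1=1 s2=1 s0=0
t7.Δ1 clk=0 s1=1 s2=1 s0=0
t8.Δ0 clk=0 s1=1 s2=1 s0=0
t8.Δ1 clk=1 s1=1 s2=1 s0=0
t8.Δ2 clk=1 s1=1 s2=0 s0=0
t8.Δ3 clk=1 s1=0 s2=0 s0=0
t9.Δ0 clk=1 s1=0 s2=0 s0=0
t9.Δ1 clk=0 s1=0 s2=0 s0=0
t10.Δ0 clk=0 s1=0 s2=0 s0=0
t10.Δ1 clk=1 s1=0 s2=0 s0=0
t10.Δ2 clk=1 s1=0 s2=1 s0=0
t10.Δ3 clk=1 s1=1 s2=1 s0=0
t11.Δ0 clk=1 s1=1 s2=1 s0=0
t11.Δ1 clk=0 s1=1 s2=1 s0=0
t12.Δ0 clk=0 s1=1 s2=1 s0=0
t12.Δ1 clk=1 s1=1 s2=1 s0=0
t12.Δ2 clk=1 s1=1 s2=0 s0=0
t12.Δ3 clk=1 s1=0 s2=0 s0=0
t13.Δ0 clk=1 s1=0 s2=0 s0=0
t13.Δ1 clk=0 s1=0 s2=0 s0=0
t14.Δ0 clk=0 s1=0 s2=0 s0=0
t14.Δ1 clk=1 s1=0 s2=0 s0=0
t14.Δ2 clk=1 s1=0 s2=1 s0=0
t14.Δ3 clk=1 s1=1 s2=1 s0=0
t15.Δ0 clk=1 s1=1 s2=1 s0=0
t15.Δ1 clk=0 s1=1 s2=1 s0=0
t16.Δ0 clk=0 s1=1 s2=1 s0=0
t16.Δ1 clk=1 s1=1 s2=1 s0=0
t16.Δ2 clk=1 s1=1 s2=0 s0=0
t16.Δ3 clk=1 s1=0 s2=0 s0=0
t17.Δ0 clk=1 s1=0 s2=0 s0=0
t17.Δ1 clk=0 s1=0 s2=0 s0=0

1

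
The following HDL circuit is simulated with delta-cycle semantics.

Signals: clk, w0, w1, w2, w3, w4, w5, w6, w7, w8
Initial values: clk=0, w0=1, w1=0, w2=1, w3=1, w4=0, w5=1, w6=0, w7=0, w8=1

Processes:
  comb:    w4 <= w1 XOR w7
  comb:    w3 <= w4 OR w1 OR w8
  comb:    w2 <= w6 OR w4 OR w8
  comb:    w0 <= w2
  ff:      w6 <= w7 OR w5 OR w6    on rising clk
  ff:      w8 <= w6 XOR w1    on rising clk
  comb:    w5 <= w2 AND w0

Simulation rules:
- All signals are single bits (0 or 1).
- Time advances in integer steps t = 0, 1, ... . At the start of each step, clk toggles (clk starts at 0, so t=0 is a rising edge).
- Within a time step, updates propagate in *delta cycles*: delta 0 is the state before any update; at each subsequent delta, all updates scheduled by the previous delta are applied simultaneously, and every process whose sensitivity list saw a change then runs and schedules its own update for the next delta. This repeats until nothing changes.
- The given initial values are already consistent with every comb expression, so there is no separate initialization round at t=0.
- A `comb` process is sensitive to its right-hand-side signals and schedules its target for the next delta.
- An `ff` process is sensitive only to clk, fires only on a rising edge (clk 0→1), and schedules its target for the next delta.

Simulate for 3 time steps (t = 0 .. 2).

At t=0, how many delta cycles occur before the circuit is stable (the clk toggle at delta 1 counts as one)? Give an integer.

3

[bits: w3,w4,w1,w5,w2,w0,w7,w6,clk,w8]
t=0: Δ0=1001110001 Δ1=1001110011 Δ2=1001110110 Δ3=0001110110 | 3Δ
t=1: Δ0=0001110110 Δ1=0001110100 | 1Δ
t=2: Δ0=0001110100 Δ1=0001110110 Δ2=0001110111 Δ3=1001110111 | 3Δ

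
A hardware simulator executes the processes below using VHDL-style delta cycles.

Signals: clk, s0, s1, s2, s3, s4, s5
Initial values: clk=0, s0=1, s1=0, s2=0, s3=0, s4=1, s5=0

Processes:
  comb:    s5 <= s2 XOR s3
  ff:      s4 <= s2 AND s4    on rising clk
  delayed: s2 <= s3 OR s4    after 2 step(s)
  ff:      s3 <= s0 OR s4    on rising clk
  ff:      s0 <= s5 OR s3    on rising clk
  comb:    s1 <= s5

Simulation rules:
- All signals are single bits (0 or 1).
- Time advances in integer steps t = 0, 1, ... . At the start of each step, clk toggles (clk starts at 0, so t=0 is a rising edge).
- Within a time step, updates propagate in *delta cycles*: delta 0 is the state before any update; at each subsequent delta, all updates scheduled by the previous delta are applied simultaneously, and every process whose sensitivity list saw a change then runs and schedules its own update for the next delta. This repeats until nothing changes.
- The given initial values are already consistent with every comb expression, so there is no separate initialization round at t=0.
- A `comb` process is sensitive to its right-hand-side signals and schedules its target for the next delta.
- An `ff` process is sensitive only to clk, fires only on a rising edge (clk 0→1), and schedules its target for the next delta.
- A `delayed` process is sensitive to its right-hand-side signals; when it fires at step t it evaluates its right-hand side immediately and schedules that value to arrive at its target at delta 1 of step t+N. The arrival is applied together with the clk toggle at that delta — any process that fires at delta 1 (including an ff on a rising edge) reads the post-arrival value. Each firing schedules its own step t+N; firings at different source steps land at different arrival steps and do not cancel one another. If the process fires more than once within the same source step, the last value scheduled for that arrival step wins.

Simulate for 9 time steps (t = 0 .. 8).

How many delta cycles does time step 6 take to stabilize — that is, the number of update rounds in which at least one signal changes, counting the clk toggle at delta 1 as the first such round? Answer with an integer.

t=0 Δ0: s3=0 s0=1 s5=0 clk=0 s4=1 s2=0 s1=0
  Δ1: clk:0→1
  Δ2: s3:0→1, s0:1→0, s4:1→0
  Δ3: s5:0→1
  Δ4: s1:0→1
  (4Δ to stable)
t=1 Δ0: s3=1 s0=0 s5=1 clk=1 s4=0 s2=0 s1=1
  Δ1: clk:1→0
  (1Δ to stable)
t=2 Δ0: s3=1 s0=0 s5=1 clk=0 s4=0 s2=0 s1=1
  Δ1: clk:0→1, s2:0→1
  Δ2: s3:1→0, s0:0→1, s5:1→0
  Δ3: s5:0→1, s1:1→0
  Δ4: s1:0→1
  (4Δ to stable)
t=3 Δ0: s3=0 s0=1 s5=1 clk=1 s4=0 s2=1 s1=1
  Δ1: clk:1→0
  (1Δ to stable)
t=4 Δ0: s3=0 s0=1 s5=1 clk=0 s4=0 s2=1 s1=1
  Δ1: clk:0→1, s2:1→0
  Δ2: s3:0→1, s5:1→0
  Δ3: s5:0→1, s1:1→0
  Δ4: s1:0→1
  (4Δ to stable)
t=5 Δ0: s3=1 s0=1 s5=1 clk=1 s4=0 s2=0 s1=1
  Δ1: clk:1→0
  (1Δ to stable)
t=6 Δ0: s3=1 s0=1 s5=1 clk=0 s4=0 s2=0 s1=1
  Δ1: clk:0→1, s2:0→1
  Δ2: s5:1→0
  Δ3: s1:1→0
  (3Δ to stable)
t=7 Δ0: s3=1 s0=1 s5=0 clk=1 s4=0 s2=1 s1=0
  Δ1: clk:1→0
  (1Δ to stable)
t=8 Δ0: s3=1 s0=1 s5=0 clk=0 s4=0 s2=1 s1=0
  Δ1: clk:0→1
  (1Δ to stable)

3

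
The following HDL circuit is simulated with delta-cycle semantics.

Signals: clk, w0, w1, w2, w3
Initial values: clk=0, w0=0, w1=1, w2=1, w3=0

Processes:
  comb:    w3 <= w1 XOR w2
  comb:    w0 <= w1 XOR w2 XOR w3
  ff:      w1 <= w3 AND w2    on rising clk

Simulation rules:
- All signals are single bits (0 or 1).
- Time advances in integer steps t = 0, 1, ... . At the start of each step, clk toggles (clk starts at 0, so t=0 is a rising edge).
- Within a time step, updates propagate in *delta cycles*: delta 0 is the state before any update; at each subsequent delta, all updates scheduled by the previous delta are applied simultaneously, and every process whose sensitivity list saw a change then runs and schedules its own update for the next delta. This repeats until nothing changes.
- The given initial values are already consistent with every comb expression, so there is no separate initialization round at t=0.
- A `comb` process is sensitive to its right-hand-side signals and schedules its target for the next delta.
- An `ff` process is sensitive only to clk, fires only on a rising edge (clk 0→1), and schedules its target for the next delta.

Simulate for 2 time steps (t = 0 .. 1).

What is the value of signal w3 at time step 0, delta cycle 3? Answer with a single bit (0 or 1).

1

t0.Δ0 w1=1 w2=1 w3=0 clk=0 w0=0
t0.Δ1 w1=1 w2=1 w3=0 clk=1 w0=0
t0.Δ2 w1=0 w2=1 w3=0 clk=1 w0=0
t0.Δ3 w1=0 w2=1 w3=1 clk=1 w0=1
t0.Δ4 w1=0 w2=1 w3=1 clk=1 w0=0
t1.Δ0 w1=0 w2=1 w3=1 clk=1 w0=0
t1.Δ1 w1=0 w2=1 w3=1 clk=0 w0=0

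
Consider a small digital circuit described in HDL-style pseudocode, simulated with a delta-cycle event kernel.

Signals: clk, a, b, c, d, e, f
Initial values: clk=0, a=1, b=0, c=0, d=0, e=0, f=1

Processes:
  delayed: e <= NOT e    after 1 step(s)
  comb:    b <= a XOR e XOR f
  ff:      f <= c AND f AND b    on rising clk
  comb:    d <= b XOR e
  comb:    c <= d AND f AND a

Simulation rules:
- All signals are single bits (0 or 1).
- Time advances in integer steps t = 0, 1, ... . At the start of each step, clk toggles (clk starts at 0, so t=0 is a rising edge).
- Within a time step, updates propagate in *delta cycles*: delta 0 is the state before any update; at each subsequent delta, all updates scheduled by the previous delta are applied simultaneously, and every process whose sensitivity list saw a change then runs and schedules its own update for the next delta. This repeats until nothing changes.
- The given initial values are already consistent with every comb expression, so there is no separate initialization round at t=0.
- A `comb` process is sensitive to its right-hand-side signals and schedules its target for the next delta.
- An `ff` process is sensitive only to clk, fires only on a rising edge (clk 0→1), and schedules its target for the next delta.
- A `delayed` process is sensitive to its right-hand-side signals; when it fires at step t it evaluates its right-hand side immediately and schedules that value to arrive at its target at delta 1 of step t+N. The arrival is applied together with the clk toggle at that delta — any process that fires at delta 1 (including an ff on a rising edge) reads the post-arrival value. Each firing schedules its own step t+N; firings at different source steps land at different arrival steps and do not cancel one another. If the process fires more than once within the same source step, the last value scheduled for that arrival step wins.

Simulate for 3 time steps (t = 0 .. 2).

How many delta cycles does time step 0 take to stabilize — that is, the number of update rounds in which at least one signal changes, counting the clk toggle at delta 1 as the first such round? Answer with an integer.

t0.Δ0 d=0 f=1 c=0 clk=0 a=1 b=0 e=0
t0.Δ1 d=0 f=1 c=0 clk=1 a=1 b=0 e=0
t0.Δ2 d=0 f=0 c=0 clk=1 a=1 b=0 e=0
t0.Δ3 d=0 f=0 c=0 clk=1 a=1 b=1 e=0
t0.Δ4 d=1 f=0 c=0 clk=1 a=1 b=1 e=0
t1.Δ0 d=1 f=0 c=0 clk=1 a=1 b=1 e=0
t1.Δ1 d=1 f=0 c=0 clk=0 a=1 b=1 e=0
t2.Δ0 d=1 f=0 c=0 clk=0 a=1 b=1 e=0
t2.Δ1 d=1 f=0 c=0 clk=1 a=1 b=1 e=0

4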